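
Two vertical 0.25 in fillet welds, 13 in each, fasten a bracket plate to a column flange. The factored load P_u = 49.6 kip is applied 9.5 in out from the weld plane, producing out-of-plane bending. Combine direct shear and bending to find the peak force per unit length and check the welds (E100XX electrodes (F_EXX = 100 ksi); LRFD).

f_max ≈ 8.58 kip/in; NOT adequate

L_w = 2 × 13 = 26 in; section modulus (unit throat) S = 2 × L²/6 = 56.33 in².
Direct shear f_v = P/L_w = 49.6/26 = 1.908 kip/in.
Moment M = P × e = 49.6 × 9.5 = 471.2 kip·in; bending f_b = M/S = 8.364 kip/in.
f_max = √(f_v² + f_b²) = √(1.908² + 8.364²) = 8.579 kip/in.
φr_n = 0.75 × 0.6 × 100 × (0.707 × 0.25) = 7.954 kip/in → NOT adequate.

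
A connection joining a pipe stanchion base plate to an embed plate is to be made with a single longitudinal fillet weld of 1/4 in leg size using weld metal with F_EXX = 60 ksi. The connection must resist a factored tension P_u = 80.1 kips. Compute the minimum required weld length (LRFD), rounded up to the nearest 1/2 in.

Throat t_e = 0.707 × 0.25 = 0.1767 in.
φr_n = 0.75 × 0.6 × 60 × 0.1767 = 4.772 kips/in.
L_req = P_u / φr_n = 80.1 / 4.772 = 16.78 in total.
Round up → use L = 17 in.

L = 17 in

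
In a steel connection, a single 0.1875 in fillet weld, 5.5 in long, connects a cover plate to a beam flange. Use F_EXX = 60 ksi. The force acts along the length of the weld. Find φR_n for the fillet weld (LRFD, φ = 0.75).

φR_n ≈ 19.7 kips

Effective throat t_e = 0.707 × 0.1875 = 0.1326 in.
Total length L = 5.5 in; A_we = 0.1326 × 5.5 = 0.7291 in².
F_nw = 0.6 F_EXX = 0.6 × 60 = 36 ksi.
φR_n = 0.75 × 36 × 0.7291 = 19.69 kips.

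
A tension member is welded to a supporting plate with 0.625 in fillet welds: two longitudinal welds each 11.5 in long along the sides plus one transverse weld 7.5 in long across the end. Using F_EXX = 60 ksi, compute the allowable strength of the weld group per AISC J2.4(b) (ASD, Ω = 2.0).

R_n/Ω ≈ 245 kips

t_e = 0.707 × 0.625 = 0.4419 in.
R_nwl = 0.6 × 60 × 0.4419 × 23 = 365.9 kips (longitudinal, 2 welds).
R_nwt = 0.6 × 60 × 0.4419 × 7.5 = 119.3 kips (transverse, base value).
(i) R_nwl + R_nwt = 485.2 kips; (ii) 0.85 R_nwl + 1.5 R_nwt = 490 kips.
R_n = max = 490 kips [governs: (ii)]; R_n/Ω = 245 kips.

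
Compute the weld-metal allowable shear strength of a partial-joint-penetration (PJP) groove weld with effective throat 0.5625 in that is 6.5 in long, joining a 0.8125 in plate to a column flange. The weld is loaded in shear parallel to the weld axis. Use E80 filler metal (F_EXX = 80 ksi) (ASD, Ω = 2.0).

Effective throat (given) t_e = 0.5625 in.
A_we = 0.5625 × 6.5 = 3.656 in².
F_nw = 0.6 F_EXX = 48 ksi.
R_n/Ω = (48 × 3.656) / 2.0 = 87.75 kips.

R_n/Ω ≈ 87.8 kips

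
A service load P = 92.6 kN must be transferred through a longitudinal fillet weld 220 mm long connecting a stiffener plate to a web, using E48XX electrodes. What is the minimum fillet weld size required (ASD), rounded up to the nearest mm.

w = 5 mm

E48XX → F_EXX = 480 MPa.
Total weld length L = 220 mm.
Required throat t_e = P × Ω / (0.6 F_EXX × L) = 92.6 × 2.0 / (0.6 × 480 × 220 × 10⁻³) = 2.923 mm.
Required leg w = t_e / 0.707 = 4.134 mm → use 5 mm.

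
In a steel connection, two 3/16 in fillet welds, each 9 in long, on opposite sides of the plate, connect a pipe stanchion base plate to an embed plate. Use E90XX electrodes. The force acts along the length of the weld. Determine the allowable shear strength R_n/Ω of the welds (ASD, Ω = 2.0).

E90XX → F_EXX = 90 ksi.
Effective throat t_e = 0.707 × 0.1875 = 0.1326 in.
Total length L = 18 in; A_we = 0.1326 × 18 = 2.386 in².
F_nw = 0.6 F_EXX = 0.6 × 90 = 54 ksi.
R_n = 54 × 2.386 = 128.9 kips; R_n/Ω = 128.9/2.0 = 64.43 kips.

R_n/Ω ≈ 64.4 kips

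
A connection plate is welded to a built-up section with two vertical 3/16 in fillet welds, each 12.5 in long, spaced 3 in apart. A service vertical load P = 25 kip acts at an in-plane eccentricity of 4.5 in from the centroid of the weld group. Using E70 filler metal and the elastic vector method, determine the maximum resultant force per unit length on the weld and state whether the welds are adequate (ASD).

E70XX → F_EXX = 70 ksi.
Total weld length L_w = 25 in. Treat welds as unit-width lines.
Polar moment about centroid: J = 2[d³/12 + d(b/2)²] = 2[12.5³/12 + 12.5×1.5²] = 381.8 in³.
Direct shear f_v = P/L_w = 25 / 25 = 1 kip/in (vertical).
Torsion M = P·e = 25 × 4.5 = 112.5 kip·in.
Critical point at (x, y) = (1.5, 6.25) from centroid. f_tx = M·y/J = 1.842 kip/in; f_ty = M·x/J = 0.442 kip/in.
Resultant f_max = √[f_tx² + (f_v + f_ty)²] = √[1.842² + (1 + 0.442)²] = 2.339 kip/in.
Capacity per unit length: r_n/Ω = (1/2.0) × 0.6 × 70 × (0.707 × 0.1875) = 2.784 kip/in.
2.339 ≤ 2.784 → adequate.

f_max ≈ 2.34 kip/in; adequate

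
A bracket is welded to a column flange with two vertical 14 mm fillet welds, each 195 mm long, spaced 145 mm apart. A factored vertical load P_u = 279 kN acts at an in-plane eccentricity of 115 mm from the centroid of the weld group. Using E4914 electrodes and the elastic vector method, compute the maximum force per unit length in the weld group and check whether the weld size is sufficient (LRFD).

f_max ≈ 1710 N/mm; adequate

E49XX → F_EXX = 490 MPa.
Total weld length L_w = 390 mm. Treat welds as unit-width lines.
Polar moment about centroid: J = 2[d³/12 + d(b/2)²] = 2[195³/12 + 195×72.5²] = 3286000 mm³.
Direct shear f_v = P/L_w = 279×10³ / 390 = 715.4 N/mm (vertical).
Torsion M = P·e = 279×10³ × 115 = 32085000 N·mm.
Critical point at (x, y) = (72.5, 97.5) from centroid. f_tx = M·y/J = 952.1 N/mm; f_ty = M·x/J = 708 N/mm.
Resultant f_max = √[f_tx² + (f_v + f_ty)²] = √[952.1² + (715.4 + 708)²] = 1712 N/mm.
Capacity per unit length: φr_n = 0.75 × 0.6 × 490 × (0.707 × 14) = 2183 N/mm.
1712 ≤ 2183 → adequate.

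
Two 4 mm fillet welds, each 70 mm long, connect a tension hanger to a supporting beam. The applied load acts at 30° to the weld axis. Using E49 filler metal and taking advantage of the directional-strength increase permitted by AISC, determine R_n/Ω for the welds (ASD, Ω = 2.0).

R_n/Ω ≈ 68.5 kN

E49XX → F_EXX = 490 MPa.
t_e = 0.707 × 4 = 2.828 mm; A_we = 2.828 × 140 = 395.9 mm².
Directional factor: 1.0 + 0.5 sin^1.5(30°) = 1.177.
F_nw = 0.6 × 490 × 1.177 = 346 MPa.
R_n/Ω = (346 × 395.9) / 2.0 × 10⁻³ = 68.49 kN.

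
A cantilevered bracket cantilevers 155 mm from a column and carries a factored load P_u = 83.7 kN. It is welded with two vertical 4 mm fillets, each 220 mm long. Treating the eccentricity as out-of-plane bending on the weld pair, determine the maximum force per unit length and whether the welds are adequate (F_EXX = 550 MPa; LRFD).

f_max ≈ 826 N/mm; NOT adequate

L_w = 2 × 220 = 440 mm; section modulus (unit throat) S = 2 × L²/6 = 16130 mm².
Direct shear f_v = P/L_w = 83.7×10³/440 = 190.2 N/mm.
Moment M = P × e = 83.7×10³ × 155 = 12974000 N·mm; bending f_b = M/S = 804.1 N/mm.
f_max = √(f_v² + f_b²) = √(190.2² + 804.1²) = 826.3 N/mm.
φr_n = 0.75 × 0.6 × 550 × (0.707 × 4) = 699.9 N/mm → NOT adequate.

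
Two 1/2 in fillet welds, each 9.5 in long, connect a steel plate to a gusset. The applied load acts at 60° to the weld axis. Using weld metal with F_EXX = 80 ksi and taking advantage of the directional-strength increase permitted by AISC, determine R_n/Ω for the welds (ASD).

R_n/Ω ≈ 226 kip

t_e = 0.707 × 0.5 = 0.3535 in; A_we = 0.3535 × 19 = 6.716 in².
Directional factor: 1.0 + 0.5 sin^1.5(60°) = 1.403.
F_nw = 0.6 × 80 × 1.403 = 67.34 ksi.
R_n/Ω = (67.34 × 6.716) / 2.0 = 226.2 kip.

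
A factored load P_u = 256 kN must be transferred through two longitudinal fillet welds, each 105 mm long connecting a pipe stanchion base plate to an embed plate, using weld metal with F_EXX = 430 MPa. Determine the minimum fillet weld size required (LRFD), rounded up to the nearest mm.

Total weld length L = 210 mm.
Required throat t_e = P_u / (φ × 0.6 F_EXX × L) = 256 / (0.75 × 0.6 × 430 × 210 × 10⁻³) = 6.3 mm.
Required leg w = t_e / 0.707 = 8.911 mm → use 9 mm.

w = 9 mm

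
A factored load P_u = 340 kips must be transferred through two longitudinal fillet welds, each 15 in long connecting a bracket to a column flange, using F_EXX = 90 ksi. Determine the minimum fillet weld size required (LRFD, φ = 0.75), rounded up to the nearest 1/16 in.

Total weld length L = 30 in.
Required throat t_e = P_u / (φ × 0.6 F_EXX × L) = 340 / (0.75 × 0.6 × 90 × 30) = 0.2798 in.
Required leg w = t_e / 0.707 = 0.3958 in → use 7/16 in.

w = 7/16 in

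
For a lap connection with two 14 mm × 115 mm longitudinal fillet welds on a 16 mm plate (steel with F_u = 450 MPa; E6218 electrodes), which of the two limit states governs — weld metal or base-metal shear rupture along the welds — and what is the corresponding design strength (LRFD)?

φR_n ≈ 635 kN (weld metal governs)

E62XX → F_EXX = 620 MPa.
t_e = 0.707 × 14 = 9.898 mm; L = 230 mm.
Weld metal: φR_n = 0.75 × 0.6 × 620 × 9.898 × 230 × 10⁻³ = 635.2 kN.
Base metal (shear rupture): φR_n = 0.75 × 0.6 × 450 × 16 × 230 × 10⁻³ = 745.2 kN.
Governing: weld metal.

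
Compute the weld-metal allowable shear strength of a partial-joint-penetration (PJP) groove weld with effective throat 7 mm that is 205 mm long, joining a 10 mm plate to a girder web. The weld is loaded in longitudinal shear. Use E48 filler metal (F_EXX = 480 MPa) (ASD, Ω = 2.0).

R_n/Ω ≈ 207 kN

Effective throat (given) t_e = 7 mm.
A_we = 7 × 205 = 1435 mm².
F_nw = 0.6 F_EXX = 288 MPa.
R_n/Ω = (288 × 1435) / 2.0 × 10⁻³ = 206.6 kN.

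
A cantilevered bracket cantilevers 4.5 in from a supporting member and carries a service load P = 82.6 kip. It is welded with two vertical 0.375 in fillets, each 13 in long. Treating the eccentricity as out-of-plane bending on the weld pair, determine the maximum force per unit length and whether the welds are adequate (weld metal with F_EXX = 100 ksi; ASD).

L_w = 2 × 13 = 26 in; section modulus (unit throat) S = 2 × L²/6 = 56.33 in².
Direct shear f_v = P/L_w = 82.6/26 = 3.177 kip/in.
Moment M = P × e = 82.6 × 4.5 = 371.7 kip·in; bending f_b = M/S = 6.598 kip/in.
f_max = √(f_v² + f_b²) = √(3.177² + 6.598²) = 7.323 kip/in.
r_n/Ω = (1/2.0) × 0.6 × 100 × (0.707 × 0.375) = 7.954 kip/in → adequate.

f_max ≈ 7.32 kip/in; adequate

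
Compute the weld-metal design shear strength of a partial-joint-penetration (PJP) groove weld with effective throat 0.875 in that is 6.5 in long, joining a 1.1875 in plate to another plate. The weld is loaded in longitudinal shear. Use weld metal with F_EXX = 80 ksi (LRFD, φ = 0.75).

φR_n ≈ 205 kip

Effective throat (given) t_e = 0.875 in.
A_we = 0.875 × 6.5 = 5.688 in².
F_nw = 0.6 F_EXX = 48 ksi.
φR_n = 0.75 × 48 × 5.688 = 204.8 kip.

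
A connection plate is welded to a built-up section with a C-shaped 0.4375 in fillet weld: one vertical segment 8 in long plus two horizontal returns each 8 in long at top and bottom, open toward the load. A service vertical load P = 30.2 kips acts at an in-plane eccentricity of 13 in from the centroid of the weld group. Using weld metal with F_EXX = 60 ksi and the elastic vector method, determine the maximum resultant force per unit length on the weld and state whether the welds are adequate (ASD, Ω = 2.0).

f_max ≈ 6.63 kip/in; NOT adequate

Total weld length L_w = 24 in. Treat welds as unit-width lines.
Centroid: x̄ = 2×8×4 / 24 = 2.667 in from the vertical weld.
Polar moment about centroid: J = I_x + I_y = [8³/12 + 2×8×4²] + [8×2.667² + 2(8³/12 + 8×1.333²)] = 469.3 in³.
Direct shear f_v = P/L_w = 30.2 / 24 = 1.258 kip/in (vertical).
Torsion M = P·e = 30.2 × 13 = 392.6 kip·in.
Critical point at (x, y) = (5.333, 4) from centroid. f_tx = M·y/J = 3.346 kip/in; f_ty = M·x/J = 4.461 kip/in.
Resultant f_max = √[f_tx² + (f_v + f_ty)²] = √[3.346² + (1.258 + 4.461)²] = 6.627 kip/in.
Capacity per unit length: r_n/Ω = (1/2.0) × 0.6 × 60 × (0.707 × 0.4375) = 5.568 kip/in.
6.627 > 5.568 → NOT adequate.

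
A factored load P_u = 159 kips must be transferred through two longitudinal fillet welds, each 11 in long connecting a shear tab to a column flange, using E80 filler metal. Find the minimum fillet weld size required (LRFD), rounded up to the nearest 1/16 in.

w = 5/16 in

E80XX → F_EXX = 80 ksi.
Total weld length L = 22 in.
Required throat t_e = P_u / (φ × 0.6 F_EXX × L) = 159 / (0.75 × 0.6 × 80 × 22) = 0.2008 in.
Required leg w = t_e / 0.707 = 0.284 in → use 5/16 in.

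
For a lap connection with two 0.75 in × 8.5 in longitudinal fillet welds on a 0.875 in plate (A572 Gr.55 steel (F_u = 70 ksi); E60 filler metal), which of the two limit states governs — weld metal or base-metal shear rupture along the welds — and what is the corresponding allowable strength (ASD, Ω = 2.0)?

R_n/Ω ≈ 162 kips (weld metal governs)

E60XX → F_EXX = 60 ksi.
t_e = 0.707 × 0.75 = 0.5302 in; L = 17 in.
Weld metal: R_n/Ω = (1/2.0) × 0.6 × 60 × 0.5302 × 17 = 162.3 kips.
Base metal (shear rupture): R_n/Ω = (1/2.0) × 0.6 × 70 × 0.875 × 17 = 312.4 kips.
Governing: weld metal.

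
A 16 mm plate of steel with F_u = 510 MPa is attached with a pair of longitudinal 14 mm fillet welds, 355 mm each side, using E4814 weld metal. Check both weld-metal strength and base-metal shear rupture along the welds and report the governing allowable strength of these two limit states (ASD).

R_n/Ω ≈ 1010 kN (weld metal governs)

E48XX → F_EXX = 480 MPa.
t_e = 0.707 × 14 = 9.898 mm; L = 710 mm.
Weld metal: R_n/Ω = (1/2.0) × 0.6 × 480 × 9.898 × 710 × 10⁻³ = 1012 kN.
Base metal (shear rupture): R_n/Ω = (1/2.0) × 0.6 × 510 × 16 × 710 × 10⁻³ = 1738 kN.
Governing: weld metal.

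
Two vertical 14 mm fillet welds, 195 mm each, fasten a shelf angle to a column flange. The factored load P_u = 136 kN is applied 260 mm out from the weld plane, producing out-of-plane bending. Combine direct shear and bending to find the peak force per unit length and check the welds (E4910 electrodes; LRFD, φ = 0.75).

f_max ≈ 2810 N/mm; NOT adequate

E49XX → F_EXX = 490 MPa.
L_w = 2 × 195 = 390 mm; section modulus (unit throat) S = 2 × L²/6 = 12680 mm².
Direct shear f_v = P/L_w = 136×10³/390 = 348.7 N/mm.
Moment M = P × e = 136×10³ × 260 = 35360000 N·mm; bending f_b = M/S = 2790 N/mm.
f_max = √(f_v² + f_b²) = √(348.7² + 2790²) = 2811 N/mm.
φr_n = 0.75 × 0.6 × 490 × (0.707 × 14) = 2183 N/mm → NOT adequate.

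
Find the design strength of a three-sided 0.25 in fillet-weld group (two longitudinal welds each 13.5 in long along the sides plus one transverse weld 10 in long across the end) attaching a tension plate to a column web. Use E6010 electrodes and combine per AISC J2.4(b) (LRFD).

E60XX → F_EXX = 60 ksi.
t_e = 0.707 × 0.25 = 0.1767 in.
R_nwl = 0.6 × 60 × 0.1767 × 27 = 171.8 kips (longitudinal, 2 welds).
R_nwt = 0.6 × 60 × 0.1767 × 10 = 63.63 kips (transverse, base value).
(i) R_nwl + R_nwt = 235.4 kips; (ii) 0.85 R_nwl + 1.5 R_nwt = 241.5 kips.
R_n = max = 241.5 kips [governs: (ii)]; φR_n = 181.1 kips.

φR_n ≈ 181 kips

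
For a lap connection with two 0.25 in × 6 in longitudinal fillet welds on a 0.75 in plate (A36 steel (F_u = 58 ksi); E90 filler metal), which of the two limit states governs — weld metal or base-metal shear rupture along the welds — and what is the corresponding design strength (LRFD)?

E90XX → F_EXX = 90 ksi.
t_e = 0.707 × 0.25 = 0.1767 in; L = 12 in.
Weld metal: φR_n = 0.75 × 0.6 × 90 × 0.1767 × 12 = 85.9 kips.
Base metal (shear rupture): φR_n = 0.75 × 0.6 × 58 × 0.75 × 12 = 234.9 kips.
Governing: weld metal.

φR_n ≈ 85.9 kips (weld metal governs)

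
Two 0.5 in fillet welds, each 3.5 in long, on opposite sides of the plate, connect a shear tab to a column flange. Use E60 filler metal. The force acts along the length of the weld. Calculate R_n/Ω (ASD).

R_n/Ω ≈ 44.5 kips

E60XX → F_EXX = 60 ksi.
Effective throat t_e = 0.707 × 0.5 = 0.3535 in.
Total length L = 7 in; A_we = 0.3535 × 7 = 2.474 in².
F_nw = 0.6 F_EXX = 0.6 × 60 = 36 ksi.
R_n = 36 × 2.474 = 89.08 kips; R_n/Ω = 89.08/2.0 = 44.54 kips.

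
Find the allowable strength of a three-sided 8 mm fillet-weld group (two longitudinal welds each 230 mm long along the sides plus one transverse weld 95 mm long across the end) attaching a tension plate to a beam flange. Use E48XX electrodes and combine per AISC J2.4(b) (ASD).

E48XX → F_EXX = 480 MPa.
t_e = 0.707 × 8 = 5.656 mm.
R_nwl = 0.6 × 480 × 5.656 × 460 × 10⁻³ = 749.3 kN (longitudinal, 2 welds).
R_nwt = 0.6 × 480 × 5.656 × 95 × 10⁻³ = 154.7 kN (transverse, base value).
(i) R_nwl + R_nwt = 904.1 kN; (ii) 0.85 R_nwl + 1.5 R_nwt = 869 kN.
R_n = max = 904.1 kN [governs: (i)]; R_n/Ω = 452 kN.

R_n/Ω ≈ 452 kN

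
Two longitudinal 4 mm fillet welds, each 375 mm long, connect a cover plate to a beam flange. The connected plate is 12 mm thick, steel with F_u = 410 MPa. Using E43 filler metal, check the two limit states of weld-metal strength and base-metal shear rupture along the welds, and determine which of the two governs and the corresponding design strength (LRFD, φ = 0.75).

E43XX → F_EXX = 430 MPa.
t_e = 0.707 × 4 = 2.828 mm; L = 750 mm.
Weld metal: φR_n = 0.75 × 0.6 × 430 × 2.828 × 750 × 10⁻³ = 410.4 kN.
Base metal (shear rupture): φR_n = 0.75 × 0.6 × 410 × 12 × 750 × 10⁻³ = 1660 kN.
Governing: weld metal.

φR_n ≈ 410 kN (weld metal governs)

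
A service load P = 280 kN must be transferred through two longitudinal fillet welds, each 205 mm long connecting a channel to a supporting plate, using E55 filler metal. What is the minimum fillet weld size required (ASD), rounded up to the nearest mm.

w = 6 mm

E55XX → F_EXX = 550 MPa.
Total weld length L = 410 mm.
Required throat t_e = P × Ω / (0.6 F_EXX × L) = 280 × 2.0 / (0.6 × 550 × 410 × 10⁻³) = 4.139 mm.
Required leg w = t_e / 0.707 = 5.854 mm → use 6 mm.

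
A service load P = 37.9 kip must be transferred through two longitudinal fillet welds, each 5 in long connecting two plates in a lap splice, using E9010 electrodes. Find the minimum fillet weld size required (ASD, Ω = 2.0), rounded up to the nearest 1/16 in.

w = 1/4 in

E90XX → F_EXX = 90 ksi.
Total weld length L = 10 in.
Required throat t_e = P × Ω / (0.6 F_EXX × L) = 37.9 × 2.0 / (0.6 × 90 × 10) = 0.1404 in.
Required leg w = t_e / 0.707 = 0.1985 in → use 1/4 in.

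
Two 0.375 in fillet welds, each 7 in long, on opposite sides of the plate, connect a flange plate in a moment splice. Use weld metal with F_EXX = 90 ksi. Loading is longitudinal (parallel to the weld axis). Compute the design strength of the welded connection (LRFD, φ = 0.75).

φR_n ≈ 150 kip

Effective throat t_e = 0.707 × 0.375 = 0.2651 in.
Total length L = 14 in; A_we = 0.2651 × 14 = 3.712 in².
F_nw = 0.6 F_EXX = 0.6 × 90 = 54 ksi.
φR_n = 0.75 × 54 × 3.712 = 150.3 kip.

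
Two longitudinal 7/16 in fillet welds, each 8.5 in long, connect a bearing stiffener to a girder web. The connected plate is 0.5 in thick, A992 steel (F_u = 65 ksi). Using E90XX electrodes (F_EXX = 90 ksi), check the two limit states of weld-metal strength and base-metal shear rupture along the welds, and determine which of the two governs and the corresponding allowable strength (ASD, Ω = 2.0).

t_e = 0.707 × 0.4375 = 0.3093 in; L = 17 in.
Weld metal: R_n/Ω = (1/2.0) × 0.6 × 90 × 0.3093 × 17 = 142 kips.
Base metal (shear rupture): R_n/Ω = (1/2.0) × 0.6 × 65 × 0.5 × 17 = 165.8 kips.
Governing: weld metal.

R_n/Ω ≈ 142 kips (weld metal governs)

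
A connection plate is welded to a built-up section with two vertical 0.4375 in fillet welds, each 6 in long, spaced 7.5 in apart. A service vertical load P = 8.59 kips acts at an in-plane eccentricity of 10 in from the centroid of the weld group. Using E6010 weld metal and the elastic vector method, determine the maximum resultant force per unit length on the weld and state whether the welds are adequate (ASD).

E60XX → F_EXX = 60 ksi.
Total weld length L_w = 12 in. Treat welds as unit-width lines.
Polar moment about centroid: J = 2[d³/12 + d(b/2)²] = 2[6³/12 + 6×3.75²] = 204.8 in³.
Direct shear f_v = P/L_w = 8.59 / 12 = 0.7158 kip/in (vertical).
Torsion M = P·e = 8.59 × 10 = 85.9 kip·in.
Critical point at (x, y) = (3.75, 3) from centroid. f_tx = M·y/J = 1.259 kip/in; f_ty = M·x/J = 1.573 kip/in.
Resultant f_max = √[f_tx² + (f_v + f_ty)²] = √[1.259² + (0.7158 + 1.573)²] = 2.612 kip/in.
Capacity per unit length: r_n/Ω = (1/2.0) × 0.6 × 60 × (0.707 × 0.4375) = 5.568 kip/in.
2.612 ≤ 5.568 → adequate.

f_max ≈ 2.61 kip/in; adequate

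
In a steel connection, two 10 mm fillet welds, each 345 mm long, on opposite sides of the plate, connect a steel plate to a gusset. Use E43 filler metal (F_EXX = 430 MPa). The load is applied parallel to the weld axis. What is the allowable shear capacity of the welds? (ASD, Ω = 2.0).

R_n/Ω ≈ 629 kN

Effective throat t_e = 0.707 × 10 = 7.07 mm.
Total length L = 690 mm; A_we = 7.07 × 690 = 4878 mm².
F_nw = 0.6 F_EXX = 0.6 × 430 = 258 MPa.
R_n = 258 × 4878 × 10⁻³ = 1259 kN; R_n/Ω = 1259/2.0 = 629.3 kN.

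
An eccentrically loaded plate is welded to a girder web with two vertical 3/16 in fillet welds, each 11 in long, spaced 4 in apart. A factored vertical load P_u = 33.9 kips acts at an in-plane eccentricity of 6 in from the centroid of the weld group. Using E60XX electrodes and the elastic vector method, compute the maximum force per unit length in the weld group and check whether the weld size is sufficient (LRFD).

E60XX → F_EXX = 60 ksi.
Total weld length L_w = 22 in. Treat welds as unit-width lines.
Polar moment about centroid: J = 2[d³/12 + d(b/2)²] = 2[11³/12 + 11×2²] = 309.8 in³.
Direct shear f_v = P/L_w = 33.9 / 22 = 1.541 kip/in (vertical).
Torsion M = P·e = 33.9 × 6 = 203.4 kip·in.
Critical point at (x, y) = (2, 5.5) from centroid. f_tx = M·y/J = 3.611 kip/in; f_ty = M·x/J = 1.313 kip/in.
Resultant f_max = √[f_tx² + (f_v + f_ty)²] = √[3.611² + (1.541 + 1.313)²] = 4.602 kip/in.
Capacity per unit length: φr_n = 0.75 × 0.6 × 60 × (0.707 × 0.1875) = 3.579 kip/in.
4.602 > 3.579 → NOT adequate.

f_max ≈ 4.6 kip/in; NOT adequate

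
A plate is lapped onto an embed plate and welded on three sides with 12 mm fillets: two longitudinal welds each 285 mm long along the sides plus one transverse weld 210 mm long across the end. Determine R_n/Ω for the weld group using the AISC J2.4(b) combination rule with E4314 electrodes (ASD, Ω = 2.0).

E43XX → F_EXX = 430 MPa.
t_e = 0.707 × 12 = 8.484 mm.
R_nwl = 0.6 × 430 × 8.484 × 570 × 10⁻³ = 1248 kN (longitudinal, 2 welds).
R_nwt = 0.6 × 430 × 8.484 × 210 × 10⁻³ = 459.7 kN (transverse, base value).
(i) R_nwl + R_nwt = 1707 kN; (ii) 0.85 R_nwl + 1.5 R_nwt = 1750 kN.
R_n = max = 1750 kN [governs: (ii)]; R_n/Ω = 875 kN.

R_n/Ω ≈ 875 kN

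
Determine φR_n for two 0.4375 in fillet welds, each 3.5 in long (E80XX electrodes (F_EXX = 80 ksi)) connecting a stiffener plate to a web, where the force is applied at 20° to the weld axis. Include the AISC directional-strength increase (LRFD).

φR_n ≈ 85.7 kips

t_e = 0.707 × 0.4375 = 0.3093 in; A_we = 0.3093 × 7 = 2.165 in².
Directional factor: 1.0 + 0.5 sin^1.5(20°) = 1.1.
F_nw = 0.6 × 80 × 1.1 = 52.8 ksi.
φR_n = 0.75 × 52.8 × 2.165 = 85.74 kips.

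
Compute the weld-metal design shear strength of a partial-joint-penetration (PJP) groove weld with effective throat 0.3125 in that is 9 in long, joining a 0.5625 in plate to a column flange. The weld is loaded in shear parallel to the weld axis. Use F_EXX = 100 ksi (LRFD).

φR_n ≈ 127 kips

Effective throat (given) t_e = 0.3125 in.
A_we = 0.3125 × 9 = 2.812 in².
F_nw = 0.6 F_EXX = 60 ksi.
φR_n = 0.75 × 60 × 2.812 = 126.6 kips.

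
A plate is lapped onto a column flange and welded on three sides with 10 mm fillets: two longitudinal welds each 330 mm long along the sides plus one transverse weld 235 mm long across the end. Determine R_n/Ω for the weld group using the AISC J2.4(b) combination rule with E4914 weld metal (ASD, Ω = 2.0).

E49XX → F_EXX = 490 MPa.
t_e = 0.707 × 10 = 7.07 mm.
R_nwl = 0.6 × 490 × 7.07 × 660 × 10⁻³ = 1372 kN (longitudinal, 2 welds).
R_nwt = 0.6 × 490 × 7.07 × 235 × 10⁻³ = 488.5 kN (transverse, base value).
(i) R_nwl + R_nwt = 1860 kN; (ii) 0.85 R_nwl + 1.5 R_nwt = 1899 kN.
R_n = max = 1899 kN [governs: (ii)]; R_n/Ω = 949.4 kN.

R_n/Ω ≈ 949 kN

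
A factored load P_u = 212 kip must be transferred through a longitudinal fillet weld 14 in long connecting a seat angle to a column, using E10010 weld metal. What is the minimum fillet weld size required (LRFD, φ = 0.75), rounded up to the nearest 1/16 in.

E100XX → F_EXX = 100 ksi.
Total weld length L = 14 in.
Required throat t_e = P_u / (φ × 0.6 F_EXX × L) = 212 / (0.75 × 0.6 × 100 × 14) = 0.3365 in.
Required leg w = t_e / 0.707 = 0.476 in → use 1/2 in.

w = 1/2 in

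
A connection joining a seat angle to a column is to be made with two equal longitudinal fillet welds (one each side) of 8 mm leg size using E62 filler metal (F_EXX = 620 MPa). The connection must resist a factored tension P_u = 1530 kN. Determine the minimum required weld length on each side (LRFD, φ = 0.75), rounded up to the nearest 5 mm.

L = 485 mm on each side

Throat t_e = 0.707 × 8 = 5.656 mm.
φr_n = 0.75 × 0.6 × 620 × 5.656 × 10⁻³ = 1.578 kN/mm.
L_req = P_u / φr_n = 1530 / 1.578 = 969.6 mm total.
Per side: 969.6 / 2 = 484.8 mm.
Round up → use L = 485 mm on each side.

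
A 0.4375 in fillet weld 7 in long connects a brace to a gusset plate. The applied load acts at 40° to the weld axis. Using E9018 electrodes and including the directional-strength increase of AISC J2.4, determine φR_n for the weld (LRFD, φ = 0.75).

φR_n ≈ 110 kip

E90XX → F_EXX = 90 ksi.
t_e = 0.707 × 0.4375 = 0.3093 in; A_we = 0.3093 × 7 = 2.165 in².
Directional factor: 1.0 + 0.5 sin^1.5(40°) = 1.258.
F_nw = 0.6 × 90 × 1.258 = 67.91 ksi.
φR_n = 0.75 × 67.91 × 2.165 = 110.3 kip.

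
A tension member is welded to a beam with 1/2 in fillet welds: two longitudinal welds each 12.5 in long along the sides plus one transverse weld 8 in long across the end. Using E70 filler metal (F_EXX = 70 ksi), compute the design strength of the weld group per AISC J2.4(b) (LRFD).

t_e = 0.707 × 0.5 = 0.3535 in.
R_nwl = 0.6 × 70 × 0.3535 × 25 = 371.2 kips (longitudinal, 2 welds).
R_nwt = 0.6 × 70 × 0.3535 × 8 = 118.8 kips (transverse, base value).
(i) R_nwl + R_nwt = 490 kips; (ii) 0.85 R_nwl + 1.5 R_nwt = 493.7 kips.
R_n = max = 493.7 kips [governs: (ii)]; φR_n = 370.2 kips.

φR_n ≈ 370 kips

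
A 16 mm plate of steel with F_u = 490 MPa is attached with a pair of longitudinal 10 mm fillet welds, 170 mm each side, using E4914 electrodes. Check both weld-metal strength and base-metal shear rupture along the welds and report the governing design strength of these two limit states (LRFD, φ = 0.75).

φR_n ≈ 530 kN (weld metal governs)

E49XX → F_EXX = 490 MPa.
t_e = 0.707 × 10 = 7.07 mm; L = 340 mm.
Weld metal: φR_n = 0.75 × 0.6 × 490 × 7.07 × 340 × 10⁻³ = 530 kN.
Base metal (shear rupture): φR_n = 0.75 × 0.6 × 490 × 16 × 340 × 10⁻³ = 1200 kN.
Governing: weld metal.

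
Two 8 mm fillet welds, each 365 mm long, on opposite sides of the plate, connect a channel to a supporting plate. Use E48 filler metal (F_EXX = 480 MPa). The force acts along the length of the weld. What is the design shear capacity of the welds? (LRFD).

φR_n ≈ 892 kN

Effective throat t_e = 0.707 × 8 = 5.656 mm.
Total length L = 730 mm; A_we = 5.656 × 730 = 4129 mm².
F_nw = 0.6 F_EXX = 0.6 × 480 = 288 MPa.
φR_n = 0.75 × 288 × 4129 × 10⁻³ = 891.8 kN.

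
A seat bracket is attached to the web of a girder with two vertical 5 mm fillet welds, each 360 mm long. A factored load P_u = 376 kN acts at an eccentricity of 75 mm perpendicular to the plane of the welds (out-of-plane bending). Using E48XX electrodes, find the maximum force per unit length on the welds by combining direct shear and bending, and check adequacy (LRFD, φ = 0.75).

E48XX → F_EXX = 480 MPa.
L_w = 2 × 360 = 720 mm; section modulus (unit throat) S = 2 × L²/6 = 43200 mm².
Direct shear f_v = P/L_w = 376×10³/720 = 522.2 N/mm.
Moment M = P × e = 376×10³ × 75 = 28200000 N·mm; bending f_b = M/S = 652.8 N/mm.
f_max = √(f_v² + f_b²) = √(522.2² + 652.8²) = 836 N/mm.
φr_n = 0.75 × 0.6 × 480 × (0.707 × 5) = 763.6 N/mm → NOT adequate.

f_max ≈ 836 N/mm; NOT adequate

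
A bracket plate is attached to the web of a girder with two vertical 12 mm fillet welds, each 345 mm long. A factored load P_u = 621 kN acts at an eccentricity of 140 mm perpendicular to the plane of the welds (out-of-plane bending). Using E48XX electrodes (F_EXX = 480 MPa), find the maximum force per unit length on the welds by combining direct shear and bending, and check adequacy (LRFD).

L_w = 2 × 345 = 690 mm; section modulus (unit throat) S = 2 × L²/6 = 39680 mm².
Direct shear f_v = P/L_w = 621×10³/690 = 900 N/mm.
Moment M = P × e = 621×10³ × 140 = 86940000 N·mm; bending f_b = M/S = 2191 N/mm.
f_max = √(f_v² + f_b²) = √(900² + 2191²) = 2369 N/mm.
φr_n = 0.75 × 0.6 × 480 × (0.707 × 12) = 1833 N/mm → NOT adequate.

f_max ≈ 2370 N/mm; NOT adequate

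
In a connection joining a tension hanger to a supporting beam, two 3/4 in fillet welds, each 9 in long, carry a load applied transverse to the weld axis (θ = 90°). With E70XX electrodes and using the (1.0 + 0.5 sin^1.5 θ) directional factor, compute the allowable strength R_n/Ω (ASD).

R_n/Ω ≈ 301 kips

E70XX → F_EXX = 70 ksi.
t_e = 0.707 × 0.75 = 0.5302 in; A_we = 0.5302 × 18 = 9.544 in².
Directional factor: 1.0 + 0.5 sin^1.5(90°) = 1.5.
F_nw = 0.6 × 70 × 1.5 = 63 ksi.
R_n/Ω = (63 × 9.544) / 2.0 = 300.7 kips.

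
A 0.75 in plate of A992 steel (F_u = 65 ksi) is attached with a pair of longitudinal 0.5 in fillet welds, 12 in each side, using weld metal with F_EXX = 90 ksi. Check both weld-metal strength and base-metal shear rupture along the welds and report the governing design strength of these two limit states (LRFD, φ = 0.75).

t_e = 0.707 × 0.5 = 0.3535 in; L = 24 in.
Weld metal: φR_n = 0.75 × 0.6 × 90 × 0.3535 × 24 = 343.6 kips.
Base metal (shear rupture): φR_n = 0.75 × 0.6 × 65 × 0.75 × 24 = 526.5 kips.
Governing: weld metal.

φR_n ≈ 344 kips (weld metal governs)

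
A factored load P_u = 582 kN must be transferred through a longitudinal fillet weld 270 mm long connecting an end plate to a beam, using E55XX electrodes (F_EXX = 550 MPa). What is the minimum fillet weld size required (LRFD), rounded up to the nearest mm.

w = 13 mm

Total weld length L = 270 mm.
Required throat t_e = P_u / (φ × 0.6 F_EXX × L) = 582 / (0.75 × 0.6 × 550 × 270 × 10⁻³) = 8.709 mm.
Required leg w = t_e / 0.707 = 12.32 mm → use 13 mm.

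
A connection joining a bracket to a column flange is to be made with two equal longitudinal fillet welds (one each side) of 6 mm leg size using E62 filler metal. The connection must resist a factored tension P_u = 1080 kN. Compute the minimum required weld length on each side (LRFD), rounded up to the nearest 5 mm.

L = 460 mm on each side

E62XX → F_EXX = 620 MPa.
Throat t_e = 0.707 × 6 = 4.242 mm.
φr_n = 0.75 × 0.6 × 620 × 4.242 × 10⁻³ = 1.184 kN/mm.
L_req = P_u / φr_n = 1080 / 1.184 = 912.5 mm total.
Per side: 912.5 / 2 = 456.3 mm.
Round up → use L = 460 mm on each side.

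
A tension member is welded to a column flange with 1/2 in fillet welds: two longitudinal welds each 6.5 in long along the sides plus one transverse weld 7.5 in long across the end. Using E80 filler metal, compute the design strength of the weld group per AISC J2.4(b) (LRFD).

E80XX → F_EXX = 80 ksi.
t_e = 0.707 × 0.5 = 0.3535 in.
R_nwl = 0.6 × 80 × 0.3535 × 13 = 220.6 kips (longitudinal, 2 welds).
R_nwt = 0.6 × 80 × 0.3535 × 7.5 = 127.3 kips (transverse, base value).
(i) R_nwl + R_nwt = 347.8 kips; (ii) 0.85 R_nwl + 1.5 R_nwt = 378.4 kips.
R_n = max = 378.4 kips [governs: (ii)]; φR_n = 283.8 kips.

φR_n ≈ 284 kips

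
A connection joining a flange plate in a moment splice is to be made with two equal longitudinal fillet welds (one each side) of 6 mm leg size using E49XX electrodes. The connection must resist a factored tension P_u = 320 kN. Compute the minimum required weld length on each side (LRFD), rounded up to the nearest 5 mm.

L = 175 mm on each side

E49XX → F_EXX = 490 MPa.
Throat t_e = 0.707 × 6 = 4.242 mm.
φr_n = 0.75 × 0.6 × 490 × 4.242 × 10⁻³ = 0.9354 kN/mm.
L_req = P_u / φr_n = 320 / 0.9354 = 342.1 mm total.
Per side: 342.1 / 2 = 171.1 mm.
Round up → use L = 175 mm on each side.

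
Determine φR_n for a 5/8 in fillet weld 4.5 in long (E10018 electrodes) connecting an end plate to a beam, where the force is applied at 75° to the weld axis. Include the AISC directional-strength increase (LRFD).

E100XX → F_EXX = 100 ksi.
t_e = 0.707 × 0.625 = 0.4419 in; A_we = 0.4419 × 4.5 = 1.988 in².
Directional factor: 1.0 + 0.5 sin^1.5(75°) = 1.475.
F_nw = 0.6 × 100 × 1.475 = 88.48 ksi.
φR_n = 0.75 × 88.48 × 1.988 = 132 kips.

φR_n ≈ 132 kips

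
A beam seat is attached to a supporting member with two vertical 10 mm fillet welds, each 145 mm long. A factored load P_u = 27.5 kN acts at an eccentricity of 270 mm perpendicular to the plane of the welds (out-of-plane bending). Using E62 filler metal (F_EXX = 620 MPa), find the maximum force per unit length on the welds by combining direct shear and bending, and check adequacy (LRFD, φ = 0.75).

L_w = 2 × 145 = 290 mm; section modulus (unit throat) S = 2 × L²/6 = 7008 mm².
Direct shear f_v = P/L_w = 27.5×10³/290 = 94.83 N/mm.
Moment M = P × e = 27.5×10³ × 270 = 7425000 N·mm; bending f_b = M/S = 1059 N/mm.
f_max = √(f_v² + f_b²) = √(94.83² + 1059²) = 1064 N/mm.
φr_n = 0.75 × 0.6 × 620 × (0.707 × 10) = 1973 N/mm → adequate.

f_max ≈ 1060 N/mm; adequate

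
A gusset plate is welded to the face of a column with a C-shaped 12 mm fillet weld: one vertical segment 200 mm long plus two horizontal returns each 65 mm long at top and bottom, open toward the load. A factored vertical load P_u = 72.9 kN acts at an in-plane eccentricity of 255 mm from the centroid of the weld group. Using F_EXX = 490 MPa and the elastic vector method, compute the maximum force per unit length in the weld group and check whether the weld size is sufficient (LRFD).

f_max ≈ 1120 N/mm; adequate

Total weld length L_w = 330 mm. Treat welds as unit-width lines.
Centroid: x̄ = 2×65×32.5 / 330 = 12.8 mm from the vertical weld.
Polar moment about centroid: J = I_x + I_y = [200³/12 + 2×65×100²] + [200×12.8² + 2(65³/12 + 65×19.7²)] = 2096000 mm³.
Direct shear f_v = P/L_w = 72.9×10³ / 330 = 220.9 N/mm (vertical).
Torsion M = P·e = 72.9×10³ × 255 = 18590000 N·mm.
Critical point at (x, y) = (52.2, 100) from centroid. f_tx = M·y/J = 887 N/mm; f_ty = M·x/J = 463 N/mm.
Resultant f_max = √[f_tx² + (f_v + f_ty)²] = √[887² + (220.9 + 463)²] = 1120 N/mm.
Capacity per unit length: φr_n = 0.75 × 0.6 × 490 × (0.707 × 12) = 1871 N/mm.
1120 ≤ 1871 → adequate.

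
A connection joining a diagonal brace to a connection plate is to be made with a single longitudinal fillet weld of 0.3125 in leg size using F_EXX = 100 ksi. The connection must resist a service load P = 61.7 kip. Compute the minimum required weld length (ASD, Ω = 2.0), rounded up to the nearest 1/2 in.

Throat t_e = 0.707 × 0.3125 = 0.2209 in.
r_n/Ω = (0.6 × 100 × 0.2209) / 2.0 = 6.628 kip/in.
L_req = P / (r_n/Ω) = 61.7 / 6.628 = 9.309 in total.
Round up → use L = 9.5 in.

L = 9.5 in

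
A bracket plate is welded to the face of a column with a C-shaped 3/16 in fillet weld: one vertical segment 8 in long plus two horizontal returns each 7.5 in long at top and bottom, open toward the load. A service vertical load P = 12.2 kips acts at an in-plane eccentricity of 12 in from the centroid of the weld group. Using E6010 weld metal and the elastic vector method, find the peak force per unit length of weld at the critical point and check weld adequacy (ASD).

f_max ≈ 2.65 kip/in; NOT adequate

E60XX → F_EXX = 60 ksi.
Total weld length L_w = 23 in. Treat welds as unit-width lines.
Centroid: x̄ = 2×7.5×3.75 / 23 = 2.446 in from the vertical weld.
Polar moment about centroid: J = I_x + I_y = [8³/12 + 2×7.5×4²] + [8×2.446² + 2(7.5³/12 + 7.5×1.304²)] = 426.3 in³.
Direct shear f_v = P/L_w = 12.2 / 23 = 0.5304 kip/in (vertical).
Torsion M = P·e = 12.2 × 12 = 146.4 kip·in.
Critical point at (x, y) = (5.054, 4) from centroid. f_tx = M·y/J = 1.374 kip/in; f_ty = M·x/J = 1.736 kip/in.
Resultant f_max = √[f_tx² + (f_v + f_ty)²] = √[1.374² + (0.5304 + 1.736)²] = 2.65 kip/in.
Capacity per unit length: r_n/Ω = (1/2.0) × 0.6 × 60 × (0.707 × 0.1875) = 2.386 kip/in.
2.65 > 2.386 → NOT adequate.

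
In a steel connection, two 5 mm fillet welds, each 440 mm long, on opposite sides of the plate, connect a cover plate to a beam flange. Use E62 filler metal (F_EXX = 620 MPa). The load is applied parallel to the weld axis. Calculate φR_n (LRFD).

Effective throat t_e = 0.707 × 5 = 3.535 mm.
Total length L = 880 mm; A_we = 3.535 × 880 = 3111 mm².
F_nw = 0.6 F_EXX = 0.6 × 620 = 372 MPa.
φR_n = 0.75 × 372 × 3111 × 10⁻³ = 867.9 kN.

φR_n ≈ 868 kN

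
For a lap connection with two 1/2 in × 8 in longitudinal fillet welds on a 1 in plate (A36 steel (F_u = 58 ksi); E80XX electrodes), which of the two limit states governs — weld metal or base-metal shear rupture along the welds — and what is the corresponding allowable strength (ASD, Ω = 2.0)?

E80XX → F_EXX = 80 ksi.
t_e = 0.707 × 0.5 = 0.3535 in; L = 16 in.
Weld metal: R_n/Ω = (1/2.0) × 0.6 × 80 × 0.3535 × 16 = 135.7 kips.
Base metal (shear rupture): R_n/Ω = (1/2.0) × 0.6 × 58 × 1 × 16 = 278.4 kips.
Governing: weld metal.

R_n/Ω ≈ 136 kips (weld metal governs)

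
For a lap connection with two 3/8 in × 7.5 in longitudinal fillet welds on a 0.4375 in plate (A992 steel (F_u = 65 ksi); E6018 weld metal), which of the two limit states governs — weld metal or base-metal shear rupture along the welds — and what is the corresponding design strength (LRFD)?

φR_n ≈ 107 kips (weld metal governs)

E60XX → F_EXX = 60 ksi.
t_e = 0.707 × 0.375 = 0.2651 in; L = 15 in.
Weld metal: φR_n = 0.75 × 0.6 × 60 × 0.2651 × 15 = 107.4 kips.
Base metal (shear rupture): φR_n = 0.75 × 0.6 × 65 × 0.4375 × 15 = 192 kips.
Governing: weld metal.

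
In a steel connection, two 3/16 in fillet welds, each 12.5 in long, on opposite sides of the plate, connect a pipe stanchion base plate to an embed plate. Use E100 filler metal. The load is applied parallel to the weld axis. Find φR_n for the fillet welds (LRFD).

E100XX → F_EXX = 100 ksi.
Effective throat t_e = 0.707 × 0.1875 = 0.1326 in.
Total length L = 25 in; A_we = 0.1326 × 25 = 3.314 in².
F_nw = 0.6 F_EXX = 0.6 × 100 = 60 ksi.
φR_n = 0.75 × 60 × 3.314 = 149.1 kip.

φR_n ≈ 149 kip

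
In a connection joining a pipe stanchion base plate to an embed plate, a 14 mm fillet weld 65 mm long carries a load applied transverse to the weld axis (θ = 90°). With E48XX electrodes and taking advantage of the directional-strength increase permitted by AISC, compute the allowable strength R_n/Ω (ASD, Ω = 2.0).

R_n/Ω ≈ 139 kN

E48XX → F_EXX = 480 MPa.
t_e = 0.707 × 14 = 9.898 mm; A_we = 9.898 × 65 = 643.4 mm².
Directional factor: 1.0 + 0.5 sin^1.5(90°) = 1.5.
F_nw = 0.6 × 480 × 1.5 = 432 MPa.
R_n/Ω = (432 × 643.4) / 2.0 × 10⁻³ = 139 kN.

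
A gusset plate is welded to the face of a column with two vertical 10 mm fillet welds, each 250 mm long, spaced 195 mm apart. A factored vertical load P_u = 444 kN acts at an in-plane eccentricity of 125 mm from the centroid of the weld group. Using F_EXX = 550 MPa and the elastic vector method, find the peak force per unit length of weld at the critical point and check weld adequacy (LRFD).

Total weld length L_w = 500 mm. Treat welds as unit-width lines.
Polar moment about centroid: J = 2[d³/12 + d(b/2)²] = 2[250³/12 + 250×97.5²] = 7357000 mm³.
Direct shear f_v = P/L_w = 444×10³ / 500 = 888 N/mm (vertical).
Torsion M = P·e = 444×10³ × 125 = 55500000 N·mm.
Critical point at (x, y) = (97.5, 125) from centroid. f_tx = M·y/J = 942.9 N/mm; f_ty = M·x/J = 735.5 N/mm.
Resultant f_max = √[f_tx² + (f_v + f_ty)²] = √[942.9² + (888 + 735.5)²] = 1877 N/mm.
Capacity per unit length: φr_n = 0.75 × 0.6 × 550 × (0.707 × 10) = 1750 N/mm.
1877 > 1750 → NOT adequate.

f_max ≈ 1880 N/mm; NOT adequate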